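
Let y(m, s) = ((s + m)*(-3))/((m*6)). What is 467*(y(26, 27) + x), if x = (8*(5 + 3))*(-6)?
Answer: -9349807/52 ≈ -1.7980e+5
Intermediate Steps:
y(m, s) = (-3*m - 3*s)/(6*m) (y(m, s) = ((m + s)*(-3))/((6*m)) = (-3*m - 3*s)*(1/(6*m)) = (-3*m - 3*s)/(6*m))
x = -384 (x = (8*8)*(-6) = 64*(-6) = -384)
467*(y(26, 27) + x) = 467*((½)*(-1*26 - 1*27)/26 - 384) = 467*((½)*(1/26)*(-26 - 27) - 384) = 467*((½)*(1/26)*(-53) - 384) = 467*(-53/52 - 384) = 467*(-20021/52) = -9349807/52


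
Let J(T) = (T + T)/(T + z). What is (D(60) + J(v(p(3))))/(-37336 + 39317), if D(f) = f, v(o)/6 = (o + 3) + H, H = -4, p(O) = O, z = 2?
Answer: 432/13867 ≈ 0.031153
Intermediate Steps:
v(o) = -6 + 6*o (v(o) = 6*((o + 3) - 4) = 6*((3 + o) - 4) = 6*(-1 + o) = -6 + 6*o)
J(T) = 2*T/(2 + T) (J(T) = (T + T)/(T + 2) = (2*T)/(2 + T) = 2*T/(2 + T))
(D(60) + J(v(p(3))))/(-37336 + 39317) = (60 + 2*(-6 + 6*3)/(2 + (-6 + 6*3)))/(-37336 + 39317) = (60 + 2*(-6 + 18)/(2 + (-6 + 18)))/1981 = (60 + 2*12/(2 + 12))*(1/1981) = (60 + 2*12/14)*(1/1981) = (60 + 2*12*(1/14))*(1/1981) = (60 + 12/7)*(1/1981) = (432/7)*(1/1981) = 432/13867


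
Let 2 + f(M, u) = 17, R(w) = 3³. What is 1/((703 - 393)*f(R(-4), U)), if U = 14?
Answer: 1/4650 ≈ 0.00021505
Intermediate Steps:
R(w) = 27
f(M, u) = 15 (f(M, u) = -2 + 17 = 15)
1/((703 - 393)*f(R(-4), U)) = 1/((703 - 393)*15) = (1/15)/310 = (1/310)*(1/15) = 1/4650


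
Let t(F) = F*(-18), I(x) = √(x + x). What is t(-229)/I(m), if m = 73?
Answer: 2061*√146/73 ≈ 341.14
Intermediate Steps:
I(x) = √2*√x (I(x) = √(2*x) = √2*√x)
t(F) = -18*F
t(-229)/I(m) = (-18*(-229))/((√2*√73)) = 4122/(√146) = 4122*(√146/146) = 2061*√146/73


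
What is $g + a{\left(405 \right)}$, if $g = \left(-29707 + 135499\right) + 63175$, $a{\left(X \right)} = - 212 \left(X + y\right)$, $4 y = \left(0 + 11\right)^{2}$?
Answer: $76694$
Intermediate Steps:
$y = \frac{121}{4}$ ($y = \frac{\left(0 + 11\right)^{2}}{4} = \frac{11^{2}}{4} = \frac{1}{4} \cdot 121 = \frac{121}{4} \approx 30.25$)
$a{\left(X \right)} = -6413 - 212 X$ ($a{\left(X \right)} = - 212 \left(X + \frac{121}{4}\right) = - 212 \left(\frac{121}{4} + X\right) = -6413 - 212 X$)
$g = 168967$ ($g = 105792 + 63175 = 168967$)
$g + a{\left(405 \right)} = 168967 - 92273 = 76694$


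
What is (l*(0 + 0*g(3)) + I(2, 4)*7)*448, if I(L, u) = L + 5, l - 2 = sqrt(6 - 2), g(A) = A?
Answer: 21952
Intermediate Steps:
l = 4 (l = 2 + sqrt(6 - 2) = 2 + sqrt(4) = 2 + 2 = 4)
I(L, u) = 5 + L
(l*(0 + 0*g(3)) + I(2, 4)*7)*448 = (4*(0 + 0*3) + (5 + 2)*7)*448 = (4*(0 + 0) + 7*7)*448 = (4*0 + 49)*448 = (0 + 49)*448 = 49*448 = 21952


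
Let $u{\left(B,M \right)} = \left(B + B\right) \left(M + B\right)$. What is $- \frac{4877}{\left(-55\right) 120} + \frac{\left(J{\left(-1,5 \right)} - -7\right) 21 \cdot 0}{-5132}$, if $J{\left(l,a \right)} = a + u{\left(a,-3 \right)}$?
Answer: $\frac{4877}{6600} \approx 0.73894$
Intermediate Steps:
$u{\left(B,M \right)} = 2 B \left(B + M\right)$
$J{\left(l,a \right)} = a + 2 a \left(-3 + a\right)$ ($J{\left(l,a \right)} = a + 2 a \left(a - 3\right) = a + 2 a \left(-3 + a\right)$)
$- \frac{4877}{\left(-55\right) 120} + \frac{\left(J{\left(-1,5 \right)} - -7\right) 21 \cdot 0}{-5132} = - \frac{4877}{\left(-55\right) 120} + \frac{\left(5 \left(-5 + 2 \cdot 5\right) - -7\right) 21 \cdot 0}{-5132} = - \frac{4877}{-6600} + \left(5 \left(-5 + 10\right) + 7\right) 21 \cdot 0 \left(- \frac{1}{5132}\right) = \left(-4877\right) \left(- \frac{1}{6600}\right) + \left(5 \cdot 5 + 7\right) 21 \cdot 0 \left(- \frac{1}{5132}\right) = \frac{4877}{6600} + \left(25 + 7\right) 21 \cdot 0 \left(- \frac{1}{5132}\right) = \frac{4877}{6600} + 32 \cdot 21 \cdot 0 \left(- \frac{1}{5132}\right) = \frac{4877}{6600} + 672 \cdot 0 \left(- \frac{1}{5132}\right) = \frac{4877}{6600} + 0 \left(- \frac{1}{5132}\right) = \frac{4877}{6600} + 0 = \frac{4877}{6600}$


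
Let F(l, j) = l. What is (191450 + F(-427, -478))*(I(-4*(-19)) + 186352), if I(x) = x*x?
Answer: 36700866944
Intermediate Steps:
I(x) = x²
(191450 + F(-427, -478))*(I(-4*(-19)) + 186352) = (191450 - 427)*((-4*(-19))² + 186352) = 191023*(76² + 186352) = 191023*(5776 + 186352) = 191023*192128 = 36700866944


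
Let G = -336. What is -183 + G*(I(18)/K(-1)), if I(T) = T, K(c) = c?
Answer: 5865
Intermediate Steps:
-183 + G*(I(18)/K(-1)) = -183 - 6048/(-1) = -183 - 6048*(-1) = -183 - 336*(-18) = -183 + 6048 = 5865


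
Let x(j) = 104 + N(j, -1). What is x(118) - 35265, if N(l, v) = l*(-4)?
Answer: -35633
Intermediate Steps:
N(l, v) = -4*l
x(j) = 104 - 4*j
x(118) - 35265 = (104 - 4*118) - 35265 = (104 - 472) - 35265 = -368 - 35265 = -35633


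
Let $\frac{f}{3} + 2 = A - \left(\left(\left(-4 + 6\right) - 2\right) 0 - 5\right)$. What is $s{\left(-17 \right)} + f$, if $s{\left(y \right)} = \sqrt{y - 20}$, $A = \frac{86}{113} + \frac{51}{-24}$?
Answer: $\frac{4437}{904} + i \sqrt{37} \approx 4.9082 + 6.0828 i$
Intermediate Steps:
$A = - \frac{1233}{904}$ ($A = 86 \cdot \frac{1}{113} + 51 \left(- \frac{1}{24}\right) = \frac{86}{113} - \frac{17}{8} = - \frac{1233}{904} \approx -1.3639$)
$s{\left(y \right)} = \sqrt{-20 + y}$
$f = \frac{4437}{904}$ ($f = -6 + 3 \left(- \frac{1233}{904} - \left(\left(\left(-4 + 6\right) - 2\right) 0 - 5\right)\right) = -6 + 3 \left(- \frac{1233}{904} - \left(\left(2 - 2\right) 0 - 5\right)\right) = -6 + 3 \left(- \frac{1233}{904} - \left(0 \cdot 0 - 5\right)\right) = -6 + 3 \left(- \frac{1233}{904} - \left(0 - 5\right)\right) = -6 + 3 \left(- \frac{1233}{904} - -5\right) = -6 + 3 \left(- \frac{1233}{904} + 5\right) = -6 + 3 \cdot \frac{3287}{904} = -6 + \frac{9861}{904} = \frac{4437}{904} \approx 4.9082$)
$s{\left(-17 \right)} + f = \sqrt{-20 - 17} + \frac{4437}{904} = \sqrt{-37} + \frac{4437}{904} = i \sqrt{37} + \frac{4437}{904} = \frac{4437}{904} + i \sqrt{37}$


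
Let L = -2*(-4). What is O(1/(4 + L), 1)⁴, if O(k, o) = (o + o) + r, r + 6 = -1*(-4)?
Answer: 0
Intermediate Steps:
r = -2 (r = -6 - 1*(-4) = -6 + 4 = -2)
L = 8
O(k, o) = -2 + 2*o (O(k, o) = (o + o) - 2 = 2*o - 2 = -2 + 2*o)
O(1/(4 + L), 1)⁴ = (-2 + 2*1)⁴ = (-2 + 2)⁴ = 0⁴ = 0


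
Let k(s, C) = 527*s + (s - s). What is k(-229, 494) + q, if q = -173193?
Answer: -293876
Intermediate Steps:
k(s, C) = 527*s (k(s, C) = 527*s + 0 = 527*s)
k(-229, 494) + q = 527*(-229) - 173193 = -120683 - 173193 = -293876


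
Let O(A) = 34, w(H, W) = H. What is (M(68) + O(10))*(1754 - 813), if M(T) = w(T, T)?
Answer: 95982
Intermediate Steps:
M(T) = T
(M(68) + O(10))*(1754 - 813) = (68 + 34)*(1754 - 813) = 102*941 = 95982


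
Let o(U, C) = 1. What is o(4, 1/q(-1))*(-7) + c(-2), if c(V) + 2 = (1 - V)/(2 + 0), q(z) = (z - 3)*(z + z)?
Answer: -15/2 ≈ -7.5000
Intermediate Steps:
q(z) = 2*z*(-3 + z) (q(z) = (-3 + z)*(2*z) = 2*z*(-3 + z))
c(V) = -3/2 - V/2 (c(V) = -2 + (1 - V)/(2 + 0) = -2 + (1 - V)/2 = -2 + (1 - V)*(1/2) = -2 + (1/2 - V/2) = -3/2 - V/2)
o(4, 1/q(-1))*(-7) + c(-2) = 1*(-7) + (-3/2 - 1/2*(-2)) = -7 + (-3/2 + 1) = -7 - 1/2 = -15/2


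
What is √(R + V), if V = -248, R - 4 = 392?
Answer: 2*√37 ≈ 12.166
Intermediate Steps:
R = 396 (R = 4 + 392 = 396)
√(R + V) = √(396 - 248) = √148 = 2*√37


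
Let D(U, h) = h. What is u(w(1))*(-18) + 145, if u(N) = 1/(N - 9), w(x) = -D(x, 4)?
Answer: 1903/13 ≈ 146.38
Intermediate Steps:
w(x) = -4 (w(x) = -1*4 = -4)
u(N) = 1/(-9 + N)
u(w(1))*(-18) + 145 = -18/(-9 - 4) + 145 = -18/(-13) + 145 = -1/13*(-18) + 145 = 18/13 + 145 = 1903/13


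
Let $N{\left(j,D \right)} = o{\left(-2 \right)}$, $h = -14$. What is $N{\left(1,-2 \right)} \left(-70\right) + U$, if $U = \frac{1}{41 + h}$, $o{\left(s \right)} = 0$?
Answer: $\frac{1}{27} \approx 0.037037$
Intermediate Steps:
$N{\left(j,D \right)} = 0$
$U = \frac{1}{27}$ ($U = \frac{1}{41 - 14} = \frac{1}{27} \approx 0.037037$)
$N{\left(1,-2 \right)} \left(-70\right) + U = 0 \left(-70\right) + \frac{1}{27} = 0 + \frac{1}{27} = \frac{1}{27}$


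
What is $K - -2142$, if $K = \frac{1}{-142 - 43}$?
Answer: $\frac{396269}{185} \approx 2142.0$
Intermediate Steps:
$K = - \frac{1}{185}$ ($K = \frac{1}{-185} = - \frac{1}{185} \approx -0.0054054$)
$K - -2142 = - \frac{1}{185} - -2142 = - \frac{1}{185} + 2142 = \frac{396269}{185}$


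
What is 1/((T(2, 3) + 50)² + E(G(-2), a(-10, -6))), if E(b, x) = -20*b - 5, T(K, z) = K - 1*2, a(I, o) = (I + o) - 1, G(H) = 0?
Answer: 1/2495 ≈ 0.00040080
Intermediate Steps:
a(I, o) = -1 + I + o
T(K, z) = -2 + K (T(K, z) = K - 2 = -2 + K)
E(b, x) = -5 - 20*b
1/((T(2, 3) + 50)² + E(G(-2), a(-10, -6))) = 1/(((-2 + 2) + 50)² + (-5 - 20*0)) = 1/((0 + 50)² + (-5 + 0)) = 1/(50² - 5) = 1/(2500 - 5) = 1/2495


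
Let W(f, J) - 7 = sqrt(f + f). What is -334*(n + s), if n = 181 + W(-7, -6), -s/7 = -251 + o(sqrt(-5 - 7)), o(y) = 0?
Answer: -649630 - 334*I*sqrt(14) ≈ -6.4963e+5 - 1249.7*I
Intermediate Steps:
W(f, J) = 7 + sqrt(2)*sqrt(f) (W(f, J) = 7 + sqrt(f + f) = 7 + sqrt(2*f) = 7 + sqrt(2)*sqrt(f))
s = 1757 (s = -7*(-251 + 0) = -7*(-251) = 1757)
n = 188 + I*sqrt(14) (n = 181 + (7 + sqrt(2)*sqrt(-7)) = 181 + (7 + sqrt(2)*(I*sqrt(7))) = 181 + (7 + I*sqrt(14)) = 188 + I*sqrt(14) ≈ 188.0 + 3.7417*I)
-334*(n + s) = -334*((188 + I*sqrt(14)) + 1757) = -334*(1945 + I*sqrt(14)) = -649630 - 334*I*sqrt(14)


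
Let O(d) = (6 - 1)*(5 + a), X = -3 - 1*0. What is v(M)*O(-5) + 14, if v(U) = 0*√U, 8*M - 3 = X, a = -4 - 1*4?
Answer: 14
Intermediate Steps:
X = -3 (X = -3 + 0 = -3)
a = -8 (a = -4 - 4 = -8)
M = 0 (M = 3/8 + (⅛)*(-3) = 3/8 - 3/8 = 0)
v(U) = 0
O(d) = -15 (O(d) = (6 - 1)*(5 - 8) = 5*(-3) = -15)
v(M)*O(-5) + 14 = 0*(-15) + 14 = 0 + 14 = 14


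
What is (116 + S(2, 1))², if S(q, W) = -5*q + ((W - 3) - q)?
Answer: 10404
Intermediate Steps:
S(q, W) = -3 + W - 6*q (S(q, W) = -5*q + ((-3 + W) - q) = -5*q + (-3 + W - q) = -3 + W - 6*q)
(116 + S(2, 1))² = (116 + (-3 + 1 - 6*2))² = (116 + (-3 + 1 - 12))² = (116 - 14)² = 102² = 10404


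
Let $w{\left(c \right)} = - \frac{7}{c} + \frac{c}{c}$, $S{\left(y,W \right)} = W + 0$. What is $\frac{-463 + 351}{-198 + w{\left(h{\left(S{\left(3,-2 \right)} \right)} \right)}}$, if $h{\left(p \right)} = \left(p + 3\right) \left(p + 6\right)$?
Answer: $\frac{448}{795} \approx 0.56352$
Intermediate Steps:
$S{\left(y,W \right)} = W$
$h{\left(p \right)} = \left(3 + p\right) \left(6 + p\right)$
$w{\left(c \right)} = 1 - \frac{7}{c}$ ($w{\left(c \right)} = - \frac{7}{c} + 1 = 1 - \frac{7}{c}$)
$\frac{-463 + 351}{-198 + w{\left(h{\left(S{\left(3,-2 \right)} \right)} \right)}} = \frac{-463 + 351}{-198 + \frac{-7 + \left(18 + \left(-2\right)^{2} + 9 \left(-2\right)\right)}{18 + \left(-2\right)^{2} + 9 \left(-2\right)}} = - \frac{112}{-198 + \frac{-7 + \left(18 + 4 - 18\right)}{18 + 4 - 18}} = - \frac{112}{-198 + \frac{-7 + 4}{4}} = - \frac{112}{-198 + \frac{1}{4} \left(-3\right)} = - \frac{112}{-198 - \frac{3}{4}} = - \frac{112}{- \frac{795}{4}} = \left(-112\right) \left(- \frac{4}{795}\right) = \frac{448}{795}$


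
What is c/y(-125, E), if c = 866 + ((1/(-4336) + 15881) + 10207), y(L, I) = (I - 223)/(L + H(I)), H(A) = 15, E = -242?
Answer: 1285597973/201624 ≈ 6376.2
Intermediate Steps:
y(L, I) = (-223 + I)/(15 + L) (y(L, I) = (I - 223)/(L + 15) = (-223 + I)/(15 + L))
c = 116872543/4336 (c = 866 + ((-1/4336 + 15881) + 10207) = 866 + (68860015/4336 + 10207) = 866 + 113117567/4336 = 116872543/4336 ≈ 26954.)
c/y(-125, E) = 116872543/(4336*(((-223 - 242)/(15 - 125)))) = 116872543/(4336*((-465/(-110)))) = 116872543/(4336*((-1/110*(-465)))) = 116872543/(4336*(93/22)) = (116872543/4336)*(22/93) = 1285597973/201624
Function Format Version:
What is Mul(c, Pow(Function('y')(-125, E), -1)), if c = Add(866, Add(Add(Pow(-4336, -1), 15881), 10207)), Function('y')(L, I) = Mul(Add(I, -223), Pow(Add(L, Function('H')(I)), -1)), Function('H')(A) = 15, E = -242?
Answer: Rational(1285597973, 201624) ≈ 6376.2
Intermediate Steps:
Function('y')(L, I) = Mul(Pow(Add(15, L), -1), Add(-223, I)) (Function('y')(L, I) = Mul(Add(I, -223), Pow(Add(L, 15), -1)) = Mul(Add(-223, I), Pow(Add(15, L), -1)) = Mul(Pow(Add(15, L), -1), Add(-223, I)))
c = Rational(116872543, 4336) (c = Add(866, Add(Add(Rational(-1, 4336), 15881), 10207)) = Add(866, Add(Rational(68860015, 4336), 10207)) = Add(866, Rational(113117567, 4336)) = Rational(116872543, 4336) ≈ 26954.)
Mul(c, Pow(Function('y')(-125, E), -1)) = Mul(Rational(116872543, 4336), Pow(Mul(Pow(Add(15, -125), -1), Add(-223, -242)), -1)) = Mul(Rational(116872543, 4336), Pow(Mul(Pow(-110, -1), -465), -1)) = Mul(Rational(116872543, 4336), Pow(Mul(Rational(-1, 110), -465), -1)) = Mul(Rational(116872543, 4336), Pow(Rational(93, 22), -1)) = Mul(Rational(116872543, 4336), Rational(22, 93)) = Rational(1285597973, 201624)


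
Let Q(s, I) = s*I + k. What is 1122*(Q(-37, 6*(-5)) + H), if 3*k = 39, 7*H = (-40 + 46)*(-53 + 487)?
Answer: 1677390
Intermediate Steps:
H = 372 (H = ((-40 + 46)*(-53 + 487))/7 = (6*434)/7 = (1/7)*2604 = 372)
k = 13 (k = (1/3)*39 = 13)
Q(s, I) = 13 + I*s (Q(s, I) = s*I + 13 = I*s + 13 = 13 + I*s)
1122*(Q(-37, 6*(-5)) + H) = 1122*((13 + (6*(-5))*(-37)) + 372) = 1122*((13 - 30*(-37)) + 372) = 1122*((13 + 1110) + 372) = 1122*(1123 + 372) = 1122*1495 = 1677390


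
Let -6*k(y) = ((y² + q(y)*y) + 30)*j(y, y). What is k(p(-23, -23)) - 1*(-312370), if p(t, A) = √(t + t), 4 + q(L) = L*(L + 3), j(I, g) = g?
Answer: 935960/3 + 77*I*√46/3 ≈ 3.1199e+5 + 174.08*I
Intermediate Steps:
q(L) = -4 + L*(3 + L) (q(L) = -4 + L*(L + 3) = -4 + L*(3 + L))
p(t, A) = √2*√t (p(t, A) = √(2*t) = √2*√t)
k(y) = -y*(30 + y² + y*(-4 + y² + 3*y))/6 (k(y) = -((y² + (-4 + y² + 3*y)*y) + 30)*y/6 = -((y² + y*(-4 + y² + 3*y)) + 30)*y/6 = -(30 + y² + y*(-4 + y² + 3*y))*y/6 = -y*(30 + y² + y*(-4 + y² + 3*y))/6)
k(p(-23, -23)) - 1*(-312370) = (√2*√(-23))*(-30 - (√2*√(-23))³ - 4*(√2*√(-23))² + 4*(√2*√(-23)))/6 - 1*(-312370) = (√2*(I*√23))*(-30 - (√2*(I*√23))³ - 4*(√2*(I*√23))² + 4*(√2*(I*√23)))/6 + 312370 = (I*√46)*(-30 - (I*√46)³ - 4*(I*√46)² + 4*(I*√46))/6 + 312370 = (I*√46)*(-30 - (-46)*I*√46 - 4*(-46) + 4*I*√46)/6 + 312370 = (I*√46)*(-30 + 46*I*√46 + 184 + 4*I*√46)/6 + 312370 = (I*√46)*(154 + 50*I*√46)/6 + 312370 = I*√46*(154 + 50*I*√46)/6 + 312370 = 312370 + I*√46*(154 + 50*I*√46)/6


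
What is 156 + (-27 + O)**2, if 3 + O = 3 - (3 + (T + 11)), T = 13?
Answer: 3072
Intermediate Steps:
O = -27 (O = -3 + (3 - (3 + (13 + 11))) = -3 + (3 - (3 + 24)) = -3 + (3 - 1*27) = -3 + (3 - 27) = -3 - 24 = -27)
156 + (-27 + O)**2 = 156 + (-27 - 27)**2 = 156 + (-54)**2 = 156 + 2916 = 3072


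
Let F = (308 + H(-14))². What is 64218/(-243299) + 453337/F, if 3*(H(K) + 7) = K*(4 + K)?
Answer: 131829780255/37810367693 ≈ 3.4866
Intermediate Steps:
H(K) = -7 + K*(4 + K)/3 (H(K) = -7 + (K*(4 + K))/3 = -7 + K*(4 + K)/3)
F = 1087849/9 (F = (308 + (-7 + (⅓)*(-14)² + (4/3)*(-14)))² = (308 + (-7 + (⅓)*196 - 56/3))² = (308 + (-7 + 196/3 - 56/3))² = (308 + 119/3)² = (1043/3)² = 1087849/9 ≈ 1.2087e+5)
64218/(-243299) + 453337/F = 64218/(-243299) + 453337/(1087849/9) = 64218*(-1/243299) + 453337*(9/1087849) = -9174/34757 + 4080033/1087849 = 131829780255/37810367693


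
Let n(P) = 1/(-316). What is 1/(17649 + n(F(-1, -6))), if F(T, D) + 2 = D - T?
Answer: 316/5577083 ≈ 5.6660e-5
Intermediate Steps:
F(T, D) = -2 + D - T (F(T, D) = -2 + (D - T) = -2 + D - T)
n(P) = -1/316
1/(17649 + n(F(-1, -6))) = 1/(17649 - 1/316) = 1/(5577083/316) = 316/5577083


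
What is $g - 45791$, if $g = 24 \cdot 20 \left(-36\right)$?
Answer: $-63071$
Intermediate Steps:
$g = -17280$ ($g = 480 \left(-36\right) = -17280$)
$g - 45791 = -17280 - 45791 = -63071$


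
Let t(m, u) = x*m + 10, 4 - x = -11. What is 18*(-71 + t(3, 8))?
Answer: -288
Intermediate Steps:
x = 15 (x = 4 - 1*(-11) = 4 + 11 = 15)
t(m, u) = 10 + 15*m (t(m, u) = 15*m + 10 = 10 + 15*m)
18*(-71 + t(3, 8)) = 18*(-71 + (10 + 15*3)) = 18*(-71 + (10 + 45)) = 18*(-71 + 55) = 18*(-16) = -288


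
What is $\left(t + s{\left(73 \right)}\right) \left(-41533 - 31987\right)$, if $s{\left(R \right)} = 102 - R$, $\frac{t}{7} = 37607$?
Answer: $-19356198560$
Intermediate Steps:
$t = 263249$ ($t = 7 \cdot 37607 = 263249$)
$\left(t + s{\left(73 \right)}\right) \left(-41533 - 31987\right) = \left(263249 + \left(102 - 73\right)\right) \left(-41533 - 31987\right) = \left(263249 + \left(102 - 73\right)\right) \left(-73520\right) = \left(263249 + 29\right) \left(-73520\right) = 263278 \left(-73520\right) = -19356198560$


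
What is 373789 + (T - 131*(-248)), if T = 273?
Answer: 406550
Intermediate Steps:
373789 + (T - 131*(-248)) = 373789 + (273 - 131*(-248)) = 373789 + (273 + 32488) = 373789 + 32761 = 406550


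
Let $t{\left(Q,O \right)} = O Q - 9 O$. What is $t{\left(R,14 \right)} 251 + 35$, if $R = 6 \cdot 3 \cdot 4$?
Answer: $221417$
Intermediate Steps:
$R = 72$ ($R = 18 \cdot 4 = 72$)
$t{\left(Q,O \right)} = - 9 O + O Q$
$t{\left(R,14 \right)} 251 + 35 = 14 \left(-9 + 72\right) 251 + 35 = 14 \cdot 63 \cdot 251 + 35 = 882 \cdot 251 + 35 = 221382 + 35 = 221417$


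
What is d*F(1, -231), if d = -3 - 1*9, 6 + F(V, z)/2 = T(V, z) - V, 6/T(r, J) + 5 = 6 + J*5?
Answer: 97008/577 ≈ 168.12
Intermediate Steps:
T(r, J) = 6/(1 + 5*J) (T(r, J) = 6/(-5 + (6 + J*5)) = 6/(-5 + (6 + 5*J)) = 6/(1 + 5*J))
F(V, z) = -12 - 2*V + 12/(1 + 5*z) (F(V, z) = -12 + 2*(6/(1 + 5*z) - V) = -12 + 2*(-V + 6/(1 + 5*z)) = -12 + (-2*V + 12/(1 + 5*z)) = -12 - 2*V + 12/(1 + 5*z))
d = -12 (d = -3 - 9 = -12)
d*F(1, -231) = -24*(6 - (1 + 5*(-231))*(6 + 1))/(1 + 5*(-231)) = -24*(6 - 1*(1 - 1155)*7)/(1 - 1155) = -24*(6 - 1*(-1154)*7)/(-1154) = -24*(-1)*(6 + 8078)/1154 = -24*(-1)*8084/1154 = -12*(-8084/577) = 97008/577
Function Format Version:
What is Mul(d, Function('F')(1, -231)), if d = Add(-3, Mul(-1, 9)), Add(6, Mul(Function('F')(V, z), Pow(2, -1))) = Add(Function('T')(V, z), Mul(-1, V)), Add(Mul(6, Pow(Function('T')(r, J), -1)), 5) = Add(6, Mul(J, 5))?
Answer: Rational(97008, 577) ≈ 168.12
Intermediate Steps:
Function('T')(r, J) = Mul(6, Pow(Add(1, Mul(5, J)), -1)) (Function('T')(r, J) = Mul(6, Pow(Add(-5, Add(6, Mul(J, 5))), -1)) = Mul(6, Pow(Add(-5, Add(6, Mul(5, J))), -1)) = Mul(6, Pow(Add(1, Mul(5, J)), -1)))
Function('F')(V, z) = Add(-12, Mul(-2, V), Mul(12, Pow(Add(1, Mul(5, z)), -1))) (Function('F')(V, z) = Add(-12, Mul(2, Add(Mul(6, Pow(Add(1, Mul(5, z)), -1)), Mul(-1, V)))) = Add(-12, Mul(2, Add(Mul(-1, V), Mul(6, Pow(Add(1, Mul(5, z)), -1))))) = Add(-12, Add(Mul(-2, V), Mul(12, Pow(Add(1, Mul(5, z)), -1)))) = Add(-12, Mul(-2, V), Mul(12, Pow(Add(1, Mul(5, z)), -1))))
d = -12 (d = Add(-3, -9) = -12)
Mul(d, Function('F')(1, -231)) = Mul(-12, Mul(2, Pow(Add(1, Mul(5, -231)), -1), Add(6, Mul(-1, Add(1, Mul(5, -231)), Add(6, 1))))) = Mul(-12, Mul(2, Pow(Add(1, -1155), -1), Add(6, Mul(-1, Add(1, -1155), 7)))) = Mul(-12, Mul(2, Pow(-1154, -1), Add(6, Mul(-1, -1154, 7)))) = Mul(-12, Mul(2, Rational(-1, 1154), Add(6, 8078))) = Mul(-12, Mul(2, Rational(-1, 1154), 8084)) = Mul(-12, Rational(-8084, 577)) = Rational(97008, 577)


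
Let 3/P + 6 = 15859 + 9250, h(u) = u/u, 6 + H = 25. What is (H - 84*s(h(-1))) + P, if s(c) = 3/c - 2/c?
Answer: -1631692/25103 ≈ -65.000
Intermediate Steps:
H = 19 (H = -6 + 25 = 19)
h(u) = 1
P = 3/25103 (P = 3/(-6 + (15859 + 9250)) = 3/(-6 + 25109) = 3/25103 ≈ 0.00011951)
s(c) = 1/c
(H - 84*s(h(-1))) + P = (19 - 84/1) + 3/25103 = (19 - 84*1) + 3/25103 = (19 - 84) + 3/25103 = -65 + 3/25103 = -1631692/25103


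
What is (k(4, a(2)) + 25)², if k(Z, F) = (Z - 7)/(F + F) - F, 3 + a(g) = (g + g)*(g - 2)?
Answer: 3249/4 ≈ 812.25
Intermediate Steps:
a(g) = -3 + 2*g*(-2 + g) (a(g) = -3 + (g + g)*(g - 2) = -3 + (2*g)*(-2 + g) = -3 + 2*g*(-2 + g))
k(Z, F) = -F + (-7 + Z)/(2*F) (k(Z, F) = (-7 + Z)/((2*F)) - F = (-7 + Z)*(1/(2*F)) - F = (-7 + Z)/(2*F) - F = -F + (-7 + Z)/(2*F))
(k(4, a(2)) + 25)² = ((-7 + 4 - 2*(-3 - 4*2 + 2*2²)²)/(2*(-3 - 4*2 + 2*2²)) + 25)² = ((-7 + 4 - 2*(-3 - 8 + 2*4)²)/(2*(-3 - 8 + 2*4)) + 25)² = ((-7 + 4 - 2*(-3 - 8 + 8)²)/(2*(-3 - 8 + 8)) + 25)² = ((½)*(-7 + 4 - 2*(-3)²)/(-3) + 25)² = ((½)*(-⅓)*(-7 + 4 - 2*9) + 25)² = ((½)*(-⅓)*(-7 + 4 - 18) + 25)² = ((½)*(-⅓)*(-21) + 25)² = (7/2 + 25)² = (57/2)² = 3249/4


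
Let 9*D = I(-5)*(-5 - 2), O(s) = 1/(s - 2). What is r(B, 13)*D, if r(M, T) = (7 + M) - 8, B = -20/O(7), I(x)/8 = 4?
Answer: 22624/9 ≈ 2513.8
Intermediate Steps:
I(x) = 32 (I(x) = 8*4 = 32)
O(s) = 1/(-2 + s)
B = -100 (B = -20/(1/(-2 + 7)) = -20/(1/5) = -20/1/5 = -20*5 = -100)
r(M, T) = -1 + M
D = -224/9 (D = (32*(-5 - 2))/9 = (32*(-7))/9 = (1/9)*(-224) = -224/9 ≈ -24.889)
r(B, 13)*D = (-1 - 100)*(-224/9) = -101*(-224/9) = 22624/9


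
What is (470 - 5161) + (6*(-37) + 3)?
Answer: -4910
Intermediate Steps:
(470 - 5161) + (6*(-37) + 3) = -4691 + (-222 + 3) = -4691 - 219 = -4910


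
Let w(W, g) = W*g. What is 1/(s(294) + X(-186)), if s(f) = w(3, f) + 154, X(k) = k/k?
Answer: 1/1037 ≈ 0.00096432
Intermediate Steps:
X(k) = 1
s(f) = 154 + 3*f (s(f) = 3*f + 154 = 154 + 3*f)
1/(s(294) + X(-186)) = 1/((154 + 3*294) + 1) = 1/((154 + 882) + 1) = 1/(1036 + 1) = 1/1037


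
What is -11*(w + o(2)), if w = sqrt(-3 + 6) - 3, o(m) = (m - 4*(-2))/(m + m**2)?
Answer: 44/3 - 11*sqrt(3) ≈ -4.3859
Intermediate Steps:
o(m) = (8 + m)/(m + m**2) (o(m) = (m + 8)/(m + m**2) = (8 + m)/(m + m**2))
w = -3 + sqrt(3) (w = sqrt(3) - 3 = -3 + sqrt(3) ≈ -1.2680)
-11*(w + o(2)) = -11*((-3 + sqrt(3)) + (8 + 2)/(2*(1 + 2))) = -11*((-3 + sqrt(3)) + (1/2)*10/3) = -11*((-3 + sqrt(3)) + (1/2)*(1/3)*10) = -11*((-3 + sqrt(3)) + 5/3) = -11*(-4/3 + sqrt(3)) = 44/3 - 11*sqrt(3)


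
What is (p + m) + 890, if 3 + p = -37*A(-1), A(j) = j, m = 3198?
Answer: 4122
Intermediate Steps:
p = 34 (p = -3 - 37*(-1) = -3 + 37 = 34)
(p + m) + 890 = (34 + 3198) + 890 = 3232 + 890 = 4122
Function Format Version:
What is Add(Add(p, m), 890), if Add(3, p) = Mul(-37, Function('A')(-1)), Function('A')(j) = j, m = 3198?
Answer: 4122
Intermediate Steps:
p = 34 (p = Add(-3, Mul(-37, -1)) = Add(-3, 37) = 34)
Add(Add(p, m), 890) = Add(Add(34, 3198), 890) = Add(3232, 890) = 4122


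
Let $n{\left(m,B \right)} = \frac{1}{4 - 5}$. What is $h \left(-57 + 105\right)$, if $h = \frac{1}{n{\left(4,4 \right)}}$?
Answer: $-48$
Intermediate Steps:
$n{\left(m,B \right)} = -1$ ($n{\left(m,B \right)} = \frac{1}{-1} = -1$)
$h = -1$ ($h = \frac{1}{-1} = -1$)
$h \left(-57 + 105\right) = - (-57 + 105) = \left(-1\right) 48 = -48$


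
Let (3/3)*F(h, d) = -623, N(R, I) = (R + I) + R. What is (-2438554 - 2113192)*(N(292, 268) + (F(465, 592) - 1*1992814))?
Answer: 9069740803410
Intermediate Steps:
N(R, I) = I + 2*R (N(R, I) = (I + R) + R = I + 2*R)
F(h, d) = -623
(-2438554 - 2113192)*(N(292, 268) + (F(465, 592) - 1*1992814)) = (-2438554 - 2113192)*((268 + 2*292) + (-623 - 1*1992814)) = -4551746*((268 + 584) + (-623 - 1992814)) = -4551746*(852 - 1993437) = -4551746*(-1992585) = 9069740803410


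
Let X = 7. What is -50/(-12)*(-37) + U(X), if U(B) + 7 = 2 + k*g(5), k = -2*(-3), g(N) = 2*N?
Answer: -595/6 ≈ -99.167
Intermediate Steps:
k = 6
U(B) = 55 (U(B) = -7 + (2 + 6*(2*5)) = -7 + (2 + 6*10) = -7 + (2 + 60) = -7 + 62 = 55)
-50/(-12)*(-37) + U(X) = -50/(-12)*(-37) + 55 = -50*(-1/12)*(-37) + 55 = (25/6)*(-37) + 55 = -925/6 + 55 = -595/6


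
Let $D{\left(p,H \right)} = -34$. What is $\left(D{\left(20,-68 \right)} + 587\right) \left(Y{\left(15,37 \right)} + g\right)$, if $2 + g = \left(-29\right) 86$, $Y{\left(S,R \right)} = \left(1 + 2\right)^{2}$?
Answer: $-1375311$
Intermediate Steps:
$Y{\left(S,R \right)} = 9$ ($Y{\left(S,R \right)} = 3^{2} = 9$)
$g = -2496$ ($g = -2 - 2494 = -2496$)
$\left(D{\left(20,-68 \right)} + 587\right) \left(Y{\left(15,37 \right)} + g\right) = \left(-34 + 587\right) \left(9 - 2496\right) = 553 \left(-2487\right) = -1375311$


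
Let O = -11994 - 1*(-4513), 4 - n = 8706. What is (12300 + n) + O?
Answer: -3883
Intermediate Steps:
n = -8702 (n = 4 - 1*8706 = 4 - 8706 = -8702)
O = -7481 (O = -11994 + 4513 = -7481)
(12300 + n) + O = (12300 - 8702) - 7481 = 3598 - 7481 = -3883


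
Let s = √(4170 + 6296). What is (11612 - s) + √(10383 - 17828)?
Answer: 11612 - √10466 + I*√7445 ≈ 11510.0 + 86.284*I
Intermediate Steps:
s = √10466 ≈ 102.30
(11612 - s) + √(10383 - 17828) = (11612 - √10466) + √(10383 - 17828) = (11612 - √10466) + √(-7445) = (11612 - √10466) + I*√7445 = 11612 - √10466 + I*√7445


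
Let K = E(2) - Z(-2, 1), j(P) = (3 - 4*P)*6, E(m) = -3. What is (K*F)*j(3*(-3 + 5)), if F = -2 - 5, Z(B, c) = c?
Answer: -3528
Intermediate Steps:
j(P) = 18 - 24*P
F = -7
K = -4 (K = -3 - 1*1 = -3 - 1 = -4)
(K*F)*j(3*(-3 + 5)) = (-4*(-7))*(18 - 72*(-3 + 5)) = 28*(18 - 72*2) = 28*(18 - 24*6) = 28*(18 - 144) = 28*(-126) = -3528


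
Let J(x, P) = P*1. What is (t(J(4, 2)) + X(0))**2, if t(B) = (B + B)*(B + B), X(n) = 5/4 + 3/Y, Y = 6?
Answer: 5041/16 ≈ 315.06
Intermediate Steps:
J(x, P) = P
X(n) = 7/4 (X(n) = 5/4 + 3/6 = 5*(1/4) + 3*(1/6) = 5/4 + 1/2 = 7/4)
t(B) = 4*B**2 (t(B) = (2*B)*(2*B) = 4*B**2)
(t(J(4, 2)) + X(0))**2 = (4*2**2 + 7/4)**2 = (4*4 + 7/4)**2 = (16 + 7/4)**2 = (71/4)**2 = 5041/16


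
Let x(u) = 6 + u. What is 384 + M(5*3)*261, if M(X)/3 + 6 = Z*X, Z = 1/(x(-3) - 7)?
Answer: -29001/4 ≈ -7250.3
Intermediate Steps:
Z = -1/4 (Z = 1/((6 - 3) - 7) = 1/(3 - 7) = 1/(-4) = -1/4 ≈ -0.25000)
M(X) = -18 - 3*X/4 (M(X) = -18 + 3*(-X/4) = -18 - 3*X/4)
384 + M(5*3)*261 = 384 + (-18 - 15*3/4)*261 = 384 + (-18 - 3/4*15)*261 = 384 + (-18 - 45/4)*261 = 384 - 117/4*261 = 384 - 30537/4 = -29001/4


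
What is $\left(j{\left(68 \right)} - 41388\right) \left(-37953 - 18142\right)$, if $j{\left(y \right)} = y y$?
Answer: $2062276580$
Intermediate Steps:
$j{\left(y \right)} = y^{2}$
$\left(j{\left(68 \right)} - 41388\right) \left(-37953 - 18142\right) = \left(68^{2} - 41388\right) \left(-37953 - 18142\right) = \left(4624 - 41388\right) \left(-56095\right) = \left(-36764\right) \left(-56095\right) = 2062276580$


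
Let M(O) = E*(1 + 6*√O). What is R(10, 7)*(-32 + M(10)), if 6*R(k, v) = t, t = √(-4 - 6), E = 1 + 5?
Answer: I*(180 - 13*√10)/3 ≈ 46.297*I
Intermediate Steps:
E = 6
t = I*√10 (t = √(-10) = I*√10 ≈ 3.1623*I)
R(k, v) = I*√10/6 (R(k, v) = (I*√10)/6 = I*√10/6)
M(O) = 6 + 36*√O (M(O) = 6*(1 + 6*√O) = 6 + 36*√O)
R(10, 7)*(-32 + M(10)) = (I*√10/6)*(-32 + (6 + 36*√10)) = (I*√10/6)*(-26 + 36*√10) = I*√10*(-26 + 36*√10)/6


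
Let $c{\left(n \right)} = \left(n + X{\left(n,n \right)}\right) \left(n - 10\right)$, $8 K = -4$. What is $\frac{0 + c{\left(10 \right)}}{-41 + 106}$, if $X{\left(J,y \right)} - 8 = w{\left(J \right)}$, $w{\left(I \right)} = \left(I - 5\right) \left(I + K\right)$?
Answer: $0$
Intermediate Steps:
$K = - \frac{1}{2}$ ($K = \frac{1}{8} \left(-4\right) = - \frac{1}{2} \approx -0.5$)
$w{\left(I \right)} = \left(-5 + I\right) \left(- \frac{1}{2} + I\right)$ ($w{\left(I \right)} = \left(I - 5\right) \left(I - \frac{1}{2}\right) = \left(-5 + I\right) \left(- \frac{1}{2} + I\right)$)
$X{\left(J,y \right)} = \frac{21}{2} + J^{2} - \frac{11 J}{2}$ ($X{\left(J,y \right)} = 8 + \left(\frac{5}{2} + J^{2} - \frac{11 J}{2}\right) = \frac{21}{2} + J^{2} - \frac{11 J}{2}$)
$c{\left(n \right)} = \left(-10 + n\right) \left(\frac{21}{2} + n^{2} - \frac{9 n}{2}\right)$ ($c{\left(n \right)} = \left(n + \left(\frac{21}{2} + n^{2} - \frac{11 n}{2}\right)\right) \left(n - 10\right) = \left(\frac{21}{2} + n^{2} - \frac{9 n}{2}\right) \left(-10 + n\right) = \left(-10 + n\right) \left(\frac{21}{2} + n^{2} - \frac{9 n}{2}\right)$)
$\frac{0 + c{\left(10 \right)}}{-41 + 106} = \frac{0 + \left(-105 + 10^{3} - \frac{29 \cdot 10^{2}}{2} + \frac{111}{2} \cdot 10\right)}{-41 + 106} = \frac{0 + \left(-105 + 1000 - 1450 + 555\right)}{65} = \left(0 + \left(-105 + 1000 - 1450 + 555\right)\right) \frac{1}{65} = \left(0 + 0\right) \frac{1}{65} = 0 \cdot \frac{1}{65} = 0$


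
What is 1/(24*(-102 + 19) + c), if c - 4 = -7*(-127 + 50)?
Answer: -1/1449 ≈ -0.00069013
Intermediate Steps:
c = 543 (c = 4 - 7*(-127 + 50) = 4 - 7*(-77) = 4 + 539 = 543)
1/(24*(-102 + 19) + c) = 1/(24*(-102 + 19) + 543) = 1/(24*(-83) + 543) = 1/(-1992 + 543) = 1/(-1449) = -1/1449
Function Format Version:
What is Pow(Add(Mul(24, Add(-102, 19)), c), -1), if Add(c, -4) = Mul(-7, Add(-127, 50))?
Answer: Rational(-1, 1449) ≈ -0.00069013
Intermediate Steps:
c = 543 (c = Add(4, Mul(-7, Add(-127, 50))) = Add(4, Mul(-7, -77)) = Add(4, 539) = 543)
Pow(Add(Mul(24, Add(-102, 19)), c), -1) = Pow(Add(Mul(24, Add(-102, 19)), 543), -1) = Pow(Add(Mul(24, -83), 543), -1) = Pow(Add(-1992, 543), -1) = Pow(-1449, -1) = Rational(-1, 1449)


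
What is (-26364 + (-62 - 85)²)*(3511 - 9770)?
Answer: 29761545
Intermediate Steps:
(-26364 + (-62 - 85)²)*(3511 - 9770) = (-26364 + (-147)²)*(-6259) = (-26364 + 21609)*(-6259) = -4755*(-6259) = 29761545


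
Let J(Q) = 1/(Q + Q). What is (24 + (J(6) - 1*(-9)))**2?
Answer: 157609/144 ≈ 1094.5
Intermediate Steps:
J(Q) = 1/(2*Q)
(24 + (J(6) - 1*(-9)))**2 = (24 + ((1/2)/6 - 1*(-9)))**2 = (24 + ((1/2)*(1/6) + 9))**2 = (24 + (1/12 + 9))**2 = (24 + 109/12)**2 = (397/12)**2 = 157609/144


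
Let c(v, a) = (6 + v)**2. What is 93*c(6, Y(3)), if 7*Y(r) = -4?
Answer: 13392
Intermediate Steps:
Y(r) = -4/7 (Y(r) = (1/7)*(-4) = -4/7)
93*c(6, Y(3)) = 93*(6 + 6)**2 = 93*12**2 = 93*144 = 13392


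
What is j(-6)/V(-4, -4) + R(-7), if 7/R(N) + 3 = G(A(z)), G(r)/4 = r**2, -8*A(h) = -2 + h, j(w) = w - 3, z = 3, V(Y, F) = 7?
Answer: -1207/329 ≈ -3.6687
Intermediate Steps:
j(w) = -3 + w
A(h) = 1/4 - h/8 (A(h) = -(-2 + h)/8 = 1/4 - h/8)
G(r) = 4*r**2
R(N) = -112/47 (R(N) = 7/(-3 + 4*(1/4 - 1/8*3)**2) = 7/(-3 + 4*(1/4 - 3/8)**2) = 7/(-3 + 4*(-1/8)**2) = 7/(-3 + 4*(1/64)) = 7/(-3 + 1/16) = 7/(-47/16) = 7*(-16/47) = -112/47)
j(-6)/V(-4, -4) + R(-7) = (-3 - 6)/7 - 112/47 = (1/7)*(-9) - 112/47 = -9/7 - 112/47 = -1207/329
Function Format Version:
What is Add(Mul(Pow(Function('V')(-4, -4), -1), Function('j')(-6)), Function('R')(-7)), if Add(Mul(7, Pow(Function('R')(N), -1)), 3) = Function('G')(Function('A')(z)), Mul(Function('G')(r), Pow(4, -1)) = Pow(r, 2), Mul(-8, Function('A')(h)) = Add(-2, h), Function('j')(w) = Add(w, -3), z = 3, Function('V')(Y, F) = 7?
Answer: Rational(-1207, 329) ≈ -3.6687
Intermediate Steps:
Function('j')(w) = Add(-3, w)
Function('A')(h) = Add(Rational(1, 4), Mul(Rational(-1, 8), h)) (Function('A')(h) = Mul(Rational(-1, 8), Add(-2, h)) = Add(Rational(1, 4), Mul(Rational(-1, 8), h)))
Function('G')(r) = Mul(4, Pow(r, 2))
Function('R')(N) = Rational(-112, 47) (Function('R')(N) = Mul(7, Pow(Add(-3, Mul(4, Pow(Add(Rational(1, 4), Mul(Rational(-1, 8), 3)), 2))), -1)) = Mul(7, Pow(Add(-3, Mul(4, Pow(Add(Rational(1, 4), Rational(-3, 8)), 2))), -1)) = Mul(7, Pow(Add(-3, Mul(4, Pow(Rational(-1, 8), 2))), -1)) = Mul(7, Pow(Add(-3, Mul(4, Rational(1, 64))), -1)) = Mul(7, Pow(Add(-3, Rational(1, 16)), -1)) = Mul(7, Pow(Rational(-47, 16), -1)) = Mul(7, Rational(-16, 47)) = Rational(-112, 47))
Add(Mul(Pow(Function('V')(-4, -4), -1), Function('j')(-6)), Function('R')(-7)) = Add(Mul(Pow(7, -1), Add(-3, -6)), Rational(-112, 47)) = Add(Mul(Rational(1, 7), -9), Rational(-112, 47)) = Add(Rational(-9, 7), Rational(-112, 47)) = Rational(-1207, 329)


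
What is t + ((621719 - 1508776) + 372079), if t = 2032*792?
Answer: 1094366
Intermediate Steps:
t = 1609344
t + ((621719 - 1508776) + 372079) = 1609344 + ((621719 - 1508776) + 372079) = 1609344 + (-887057 + 372079) = 1609344 - 514978 = 1094366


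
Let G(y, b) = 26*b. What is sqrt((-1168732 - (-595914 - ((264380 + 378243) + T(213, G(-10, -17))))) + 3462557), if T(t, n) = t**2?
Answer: sqrt(3577731) ≈ 1891.5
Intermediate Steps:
sqrt((-1168732 - (-595914 - ((264380 + 378243) + T(213, G(-10, -17))))) + 3462557) = sqrt((-1168732 - (-595914 - ((264380 + 378243) + 213**2))) + 3462557) = sqrt((-1168732 - (-595914 - (642623 + 45369))) + 3462557) = sqrt((-1168732 - (-595914 - 1*687992)) + 3462557) = sqrt((-1168732 - (-595914 - 687992)) + 3462557) = sqrt((-1168732 - 1*(-1283906)) + 3462557) = sqrt((-1168732 + 1283906) + 3462557) = sqrt(115174 + 3462557) = sqrt(3577731)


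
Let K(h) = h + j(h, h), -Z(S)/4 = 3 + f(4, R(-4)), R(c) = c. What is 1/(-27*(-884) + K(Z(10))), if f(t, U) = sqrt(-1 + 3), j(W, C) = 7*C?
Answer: 5943/141276484 + 2*sqrt(2)/35319121 ≈ 4.2147e-5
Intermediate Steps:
f(t, U) = sqrt(2)
Z(S) = -12 - 4*sqrt(2) (Z(S) = -4*(3 + sqrt(2)) = -12 - 4*sqrt(2))
K(h) = 8*h (K(h) = h + 7*h = 8*h)
1/(-27*(-884) + K(Z(10))) = 1/(-27*(-884) + 8*(-12 - 4*sqrt(2))) = 1/(23868 + (-96 - 32*sqrt(2))) = 1/(23772 - 32*sqrt(2))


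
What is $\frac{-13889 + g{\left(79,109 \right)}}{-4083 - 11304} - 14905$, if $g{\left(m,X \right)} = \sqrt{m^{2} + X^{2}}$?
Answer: $- \frac{229329346}{15387} - \frac{\sqrt{18122}}{15387} \approx -14904.0$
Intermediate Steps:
$g{\left(m,X \right)} = \sqrt{X^{2} + m^{2}}$
$\frac{-13889 + g{\left(79,109 \right)}}{-4083 - 11304} - 14905 = \frac{-13889 + \sqrt{109^{2} + 79^{2}}}{-4083 - 11304} - 14905 = \frac{-13889 + \sqrt{11881 + 6241}}{-15387} - 14905 = \left(-13889 + \sqrt{18122}\right) \left(- \frac{1}{15387}\right) - 14905 = \left(\frac{13889}{15387} - \frac{\sqrt{18122}}{15387}\right) - 14905 = - \frac{229329346}{15387} - \frac{\sqrt{18122}}{15387}$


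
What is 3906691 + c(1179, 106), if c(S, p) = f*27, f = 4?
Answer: 3906799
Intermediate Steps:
c(S, p) = 108 (c(S, p) = 4*27 = 108)
3906691 + c(1179, 106) = 3906691 + 108 = 3906799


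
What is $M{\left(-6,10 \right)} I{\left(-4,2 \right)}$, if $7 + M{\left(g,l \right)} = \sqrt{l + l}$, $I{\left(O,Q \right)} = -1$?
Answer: $7 - 2 \sqrt{5} \approx 2.5279$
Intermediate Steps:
$M{\left(g,l \right)} = -7 + \sqrt{2} \sqrt{l}$ ($M{\left(g,l \right)} = -7 + \sqrt{l + l} = -7 + \sqrt{2 l} = -7 + \sqrt{2} \sqrt{l}$)
$M{\left(-6,10 \right)} I{\left(-4,2 \right)} = \left(-7 + \sqrt{2} \sqrt{10}\right) \left(-1\right) = \left(-7 + 2 \sqrt{5}\right) \left(-1\right) = 7 - 2 \sqrt{5}$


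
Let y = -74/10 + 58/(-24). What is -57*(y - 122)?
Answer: 150271/20 ≈ 7513.5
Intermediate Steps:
y = -589/60 (y = -74*⅒ + 58*(-1/24) = -37/5 - 29/12 = -589/60 ≈ -9.8167)
-57*(y - 122) = -57*(-589/60 - 122) = -57*(-7909/60) = 150271/20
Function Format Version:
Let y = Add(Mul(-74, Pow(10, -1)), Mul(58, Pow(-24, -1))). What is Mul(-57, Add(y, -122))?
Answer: Rational(150271, 20) ≈ 7513.5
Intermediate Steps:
y = Rational(-589, 60) (y = Add(Mul(-74, Rational(1, 10)), Mul(58, Rational(-1, 24))) = Add(Rational(-37, 5), Rational(-29, 12)) = Rational(-589, 60) ≈ -9.8167)
Mul(-57, Add(y, -122)) = Mul(-57, Add(Rational(-589, 60), -122)) = Mul(-57, Rational(-7909, 60)) = Rational(150271, 20)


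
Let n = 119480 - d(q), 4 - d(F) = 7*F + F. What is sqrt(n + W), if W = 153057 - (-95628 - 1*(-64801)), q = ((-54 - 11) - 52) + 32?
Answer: 2*sqrt(75670) ≈ 550.16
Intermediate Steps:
q = -85 (q = (-65 - 52) + 32 = -117 + 32 = -85)
d(F) = 4 - 8*F (d(F) = 4 - (7*F + F) = 4 - 8*F)
n = 118796 (n = 119480 - (4 - 8*(-85)) = 119480 - (4 + 680) = 119480 - 1*684 = 119480 - 684 = 118796)
W = 183884 (W = 153057 - (-95628 + 64801) = 153057 - 1*(-30827) = 153057 + 30827 = 183884)
sqrt(n + W) = sqrt(118796 + 183884) = sqrt(302680) = 2*sqrt(75670)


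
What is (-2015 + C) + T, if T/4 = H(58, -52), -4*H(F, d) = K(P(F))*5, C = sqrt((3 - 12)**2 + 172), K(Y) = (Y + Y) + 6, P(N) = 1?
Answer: -2055 + sqrt(253) ≈ -2039.1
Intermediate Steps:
K(Y) = 6 + 2*Y (K(Y) = 2*Y + 6 = 6 + 2*Y)
C = sqrt(253) (C = sqrt((-9)**2 + 172) = sqrt(81 + 172) = sqrt(253) ≈ 15.906)
H(F, d) = -10 (H(F, d) = -(6 + 2*1)*5/4 = -(6 + 2)*5/4 = -2*5 = -1/4*40 = -10)
T = -40 (T = 4*(-10) = -40)
(-2015 + C) + T = (-2015 + sqrt(253)) - 40 = -2055 + sqrt(253)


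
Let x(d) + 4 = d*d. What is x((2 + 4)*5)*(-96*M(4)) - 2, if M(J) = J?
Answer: -344066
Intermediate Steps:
x(d) = -4 + d² (x(d) = -4 + d*d = -4 + d²)
x((2 + 4)*5)*(-96*M(4)) - 2 = (-4 + ((2 + 4)*5)²)*(-96*4) - 2 = (-4 + (6*5)²)*(-384) - 2 = (-4 + 30²)*(-384) - 2 = (-4 + 900)*(-384) - 2 = 896*(-384) - 2 = -344064 - 2 = -344066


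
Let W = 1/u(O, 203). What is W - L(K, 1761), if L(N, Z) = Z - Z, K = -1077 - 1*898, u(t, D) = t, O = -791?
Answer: -1/791 ≈ -0.0012642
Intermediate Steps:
K = -1975 (K = -1077 - 898 = -1975)
L(N, Z) = 0
W = -1/791 (W = 1/(-791) = -1/791 ≈ -0.0012642)
W - L(K, 1761) = -1/791 - 1*0 = -1/791 + 0 = -1/791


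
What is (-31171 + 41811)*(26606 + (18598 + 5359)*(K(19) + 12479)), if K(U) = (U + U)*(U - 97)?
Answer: 2425680185040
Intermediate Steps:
K(U) = 2*U*(-97 + U) (K(U) = (2*U)*(-97 + U) = 2*U*(-97 + U))
(-31171 + 41811)*(26606 + (18598 + 5359)*(K(19) + 12479)) = (-31171 + 41811)*(26606 + (18598 + 5359)*(2*19*(-97 + 19) + 12479)) = 10640*(26606 + 23957*(2*19*(-78) + 12479)) = 10640*(26606 + 23957*(-2964 + 12479)) = 10640*(26606 + 23957*9515) = 10640*(26606 + 227950855) = 10640*227977461 = 2425680185040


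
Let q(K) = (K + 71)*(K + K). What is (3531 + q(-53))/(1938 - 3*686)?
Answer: -541/40 ≈ -13.525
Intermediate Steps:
q(K) = 2*K*(71 + K) (q(K) = (71 + K)*(2*K) = 2*K*(71 + K))
(3531 + q(-53))/(1938 - 3*686) = (3531 + 2*(-53)*(71 - 53))/(1938 - 3*686) = (3531 + 2*(-53)*18)/(1938 - 2058) = (3531 - 1908)/(-120) = 1623*(-1/120) = -541/40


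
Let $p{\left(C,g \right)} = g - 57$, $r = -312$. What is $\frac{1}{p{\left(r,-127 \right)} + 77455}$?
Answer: $\frac{1}{77271} \approx 1.2941 \cdot 10^{-5}$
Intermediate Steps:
$p{\left(C,g \right)} = -57 + g$ ($p{\left(C,g \right)} = g - 57 = -57 + g$)
$\frac{1}{p{\left(r,-127 \right)} + 77455} = \frac{1}{\left(-57 - 127\right) + 77455} = \frac{1}{-184 + 77455} = \frac{1}{77271}$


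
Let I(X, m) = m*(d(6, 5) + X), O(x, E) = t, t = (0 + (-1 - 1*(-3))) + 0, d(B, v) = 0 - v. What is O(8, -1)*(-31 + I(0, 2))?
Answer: -82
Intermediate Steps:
d(B, v) = -v
t = 2 (t = (0 + (-1 + 3)) + 0 = (0 + 2) + 0 = 2 + 0 = 2)
O(x, E) = 2
I(X, m) = m*(-5 + X) (I(X, m) = m*(-1*5 + X) = m*(-5 + X))
O(8, -1)*(-31 + I(0, 2)) = 2*(-31 + 2*(-5 + 0)) = 2*(-31 + 2*(-5)) = 2*(-31 - 10) = 2*(-41) = -82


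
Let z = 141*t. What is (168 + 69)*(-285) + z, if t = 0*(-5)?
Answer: -67545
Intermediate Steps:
t = 0
z = 0 (z = 141*0 = 0)
(168 + 69)*(-285) + z = (168 + 69)*(-285) + 0 = 237*(-285) + 0 = -67545 + 0 = -67545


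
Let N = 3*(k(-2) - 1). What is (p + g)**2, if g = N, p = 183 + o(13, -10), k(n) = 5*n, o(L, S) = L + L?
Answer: 30976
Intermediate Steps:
o(L, S) = 2*L
N = -33 (N = 3*(5*(-2) - 1) = 3*(-10 - 1) = 3*(-11) = -33)
p = 209 (p = 183 + 2*13 = 183 + 26 = 209)
g = -33
(p + g)**2 = (209 - 33)**2 = 176**2 = 30976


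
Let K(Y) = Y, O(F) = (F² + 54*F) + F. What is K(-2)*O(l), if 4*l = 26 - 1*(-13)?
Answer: -10101/8 ≈ -1262.6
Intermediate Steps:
l = 39/4 (l = (26 - 1*(-13))/4 = (26 + 13)/4 = (¼)*39 = 39/4 ≈ 9.7500)
O(F) = F² + 55*F
K(-2)*O(l) = -39*(55 + 39/4)/2 = -39*259/(2*4) = -2*10101/16 = -10101/8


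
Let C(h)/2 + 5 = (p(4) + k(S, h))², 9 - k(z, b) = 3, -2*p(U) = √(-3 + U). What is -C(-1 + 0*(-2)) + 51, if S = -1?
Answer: ½ ≈ 0.50000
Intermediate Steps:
p(U) = -√(-3 + U)/2
k(z, b) = 6 (k(z, b) = 9 - 1*3 = 9 - 3 = 6)
C(h) = 101/2 (C(h) = -10 + 2*(-√(-3 + 4)/2 + 6)² = -10 + 2*(-√1/2 + 6)² = -10 + 2*(-½*1 + 6)² = -10 + 2*(-½ + 6)² = -10 + 2*(11/2)² = -10 + 2*(121/4) = -10 + 121/2 = 101/2)
-C(-1 + 0*(-2)) + 51 = -1*101/2 + 51 = -101/2 + 51 = ½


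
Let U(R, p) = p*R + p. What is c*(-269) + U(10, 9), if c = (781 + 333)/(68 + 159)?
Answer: -277193/227 ≈ -1221.1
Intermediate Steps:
U(R, p) = p + R*p (U(R, p) = R*p + p = p + R*p)
c = 1114/227 ≈ 4.9075
c*(-269) + U(10, 9) = (1114/227)*(-269) + 9*(1 + 10) = -299666/227 + 9*11 = -299666/227 + 99 = -277193/227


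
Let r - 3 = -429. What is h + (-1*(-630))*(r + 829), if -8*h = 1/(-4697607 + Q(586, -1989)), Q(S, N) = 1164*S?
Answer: 8155968453361/32124024 ≈ 2.5389e+5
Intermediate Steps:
r = -426 (r = 3 - 429 = -426)
h = 1/32124024 (h = -1/(8*(-4697607 + 1164*586)) = -1/(8*(-4697607 + 682104)) = -⅛/(-4015503) = -⅛*(-1/4015503) = 1/32124024 ≈ 3.1129e-8)
h + (-1*(-630))*(r + 829) = 1/32124024 + (-1*(-630))*(-426 + 829) = 1/32124024 + 630*403 = 1/32124024 + 253890 = 8155968453361/32124024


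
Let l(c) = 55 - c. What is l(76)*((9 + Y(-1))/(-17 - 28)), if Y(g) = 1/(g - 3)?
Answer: 49/12 ≈ 4.0833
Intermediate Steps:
Y(g) = 1/(-3 + g)
l(76)*((9 + Y(-1))/(-17 - 28)) = (55 - 1*76)*((9 + 1/(-3 - 1))/(-17 - 28)) = (55 - 76)*((9 + 1/(-4))/(-45)) = -21*(9 - 1/4)*(-1)/45 = -735*(-1)/(4*45) = -21*(-7/36) = 49/12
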